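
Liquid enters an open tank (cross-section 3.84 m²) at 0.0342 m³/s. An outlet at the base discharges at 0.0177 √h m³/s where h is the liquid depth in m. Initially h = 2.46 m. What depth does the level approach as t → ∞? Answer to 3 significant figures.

3.73 m

Level balance: A dh/dt = 0.0342 − 0.0177 √h. Setting dh/dt = 0:
Q_in = 0.0177 √h_ss ⇒ √h_ss = 0.0342/0.0177 = 1.9322.
h_ss = 1.9322² = 3.7334 m. (Since h₀ = 2.46 m < h_ss, the level will rise toward this value.)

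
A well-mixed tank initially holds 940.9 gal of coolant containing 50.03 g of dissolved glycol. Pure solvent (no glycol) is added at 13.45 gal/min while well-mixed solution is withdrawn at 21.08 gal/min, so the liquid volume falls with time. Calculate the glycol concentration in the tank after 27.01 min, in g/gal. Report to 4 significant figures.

0.03439 g/gal

Total volume: dV/dt = Q_in − Q_out = -7.63000 gal/min, so V(t) = 940.9 − 7.63000 t and V(27.01) = 734.814 gal.
Species balance (pure solvent in): dm/dt = −Q_out · m/V(t).
dm/m = −Q_out dt/(V₀ − 7.63000 t); integrating gives ln(m/m₀) = −(Q_out/(Q_in−Q_out)) ln(V/V₀).
m = m₀ (V₀/V)^(Q_out/(Q_in−Q_out)) = 50.03 × (940.9/734.814)^(-2.76278) = 25.2698 g.
C = m/V = 25.2698/734.814 = 0.0343894 g/gal.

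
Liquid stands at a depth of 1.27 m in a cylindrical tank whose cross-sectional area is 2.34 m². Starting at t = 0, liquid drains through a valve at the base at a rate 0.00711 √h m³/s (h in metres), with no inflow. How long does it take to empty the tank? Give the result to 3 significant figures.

742 s

A dh/dt = −Q_out = −0.00711 √h.
∫ h^(−1/2) dh = −(0.00711/A) ∫ dt, giving 2√h = 2√h₀ − (0.00711/A) t.
Set h = 0: 2√h₀ = (0.00711/A) t_empty ⇒ t_empty = 2A√h₀/0.00711.
t_empty = 2·2.34·√1.27/0.00711 = 4.6800·1.1269/0.00711 = 741.79 s.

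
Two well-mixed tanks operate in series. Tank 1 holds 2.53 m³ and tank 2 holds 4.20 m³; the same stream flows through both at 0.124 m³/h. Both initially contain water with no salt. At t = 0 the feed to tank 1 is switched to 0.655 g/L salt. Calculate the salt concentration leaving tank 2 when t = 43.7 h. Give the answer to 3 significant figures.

0.318 g/L

Species balance on tank i: dCᵢ/dt = (Cᵢ₋₁ − Cᵢ)/τᵢ with τᵢ = Vᵢ/Q.
τ₁ = 2.53/0.124 = 20.403 h; τ₂ = 4.20/0.124 = 33.871 h.
Tank 1: C₁ = C_in(1 − e^(−t/τ₁)). Tank 2 (τ₁ ≠ τ₂): C₂ = C_in[1 − (τ₁ e^(−t/τ₁) − τ₂ e^(−t/τ₂))/(τ₁ − τ₂)].
At t = 43.7: e^(−t/τ₁) = 0.11744, e^(−t/τ₂) = 0.27522.
C₂ = 0.655·[1 − (20.403·0.11744 − 33.871·0.27522)/(-13.468)] = 0.655·0.48575 = 0.31817 g/L.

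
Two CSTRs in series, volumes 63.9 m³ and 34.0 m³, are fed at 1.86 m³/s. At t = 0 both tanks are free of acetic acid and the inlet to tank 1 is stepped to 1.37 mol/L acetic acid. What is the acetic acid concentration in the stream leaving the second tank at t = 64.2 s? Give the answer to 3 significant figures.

Each tank obeys Vᵢ dCᵢ/dt = Q(Cᵢ₋₁ − Cᵢ), so τᵢ = Vᵢ/Q.
τ₁ = 63.9/1.86 = 34.355 s; τ₂ = 34.0/1.86 = 18.280 s.
Solving the cascade with C₁(0)=C₂(0)=0 gives C₂(t) = C_in[1 − (τ₁ e^(−t/τ₁) − τ₂ e^(−t/τ₂))/(τ₁ − τ₂)].
At t = 64.2: e^(−t/τ₁) = 0.15432, e^(−t/τ₂) = 0.029834.
C₂ = 1.37·[1 − (34.355·0.15432 − 18.280·0.029834)/(16.075)] = 1.37·0.70413 = 0.96465 mol/L.

0.965 mol/L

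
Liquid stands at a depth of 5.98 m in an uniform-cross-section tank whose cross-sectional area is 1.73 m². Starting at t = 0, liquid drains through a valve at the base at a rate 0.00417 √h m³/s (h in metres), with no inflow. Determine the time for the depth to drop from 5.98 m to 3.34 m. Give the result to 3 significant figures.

Unsteady balance on liquid volume: A dh/dt = −0.00417 √h.
∫ h^(−1/2) dh = −(0.00417/A) ∫ dt, giving 2√h = 2√h₀ − (0.00417/A) t.
t = 2A(√h₀ − √h)/0.00417 = 2·1.73·(√5.98 − √3.34)/0.00417
  = 3.4600 × (2.4454 − 1.8276) / 0.00417 = 512.64 s.

513 s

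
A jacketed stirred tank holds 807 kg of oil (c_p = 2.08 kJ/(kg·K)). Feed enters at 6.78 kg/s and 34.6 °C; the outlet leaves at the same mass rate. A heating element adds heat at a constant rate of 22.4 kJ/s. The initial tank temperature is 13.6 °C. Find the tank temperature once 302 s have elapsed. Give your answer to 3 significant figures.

34.4 °C

Heat balance on the well-mixed liquid: M c_p dT/dt = ṁ c_p (T_in − T) + 22.4.
τ = M/ṁ = 119.03 s; T_ss = T_in + Q̇/(ṁ c_p) = 34.6 + 22.4/(6.78·2.08) = 36.188 °C.
T approaches T_ss exponentially: T(t) = T_ss + (T₀ − T_ss) e^(−t/τ).
T(302) = 36.188 + (-22.588)·e^(−302/119.03) = 36.188 + (-22.588)·0.079084 = 34.402 °C.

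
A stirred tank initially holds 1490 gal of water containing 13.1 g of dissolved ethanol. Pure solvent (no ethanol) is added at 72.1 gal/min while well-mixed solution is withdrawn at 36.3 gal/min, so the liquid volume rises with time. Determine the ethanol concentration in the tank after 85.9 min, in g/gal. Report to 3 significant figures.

0.000922 g/gal

Let m(t) be the amount of ethanol. Volume: V(t) = V₀ + (Q_in − Q_out) t = 1490 + 35.800 t; V(85.9) = 4565.2 gal.
Species balance (pure solvent in): dm/dt = −Q_out · m/V(t).
dm/m = −Q_out dt/(V₀ + 35.800 t); integrating gives ln(m/m₀) = −(Q_out/(Q_in−Q_out)) ln(V/V₀).
m = m₀ (V₀/V)^(Q_out/(Q_in−Q_out)) = 13.1 × (1490/4565.2)^(1.0140) = 4.2092 g.
C = m/V = 4.2092/4565.2 = 0.00092202 g/gal.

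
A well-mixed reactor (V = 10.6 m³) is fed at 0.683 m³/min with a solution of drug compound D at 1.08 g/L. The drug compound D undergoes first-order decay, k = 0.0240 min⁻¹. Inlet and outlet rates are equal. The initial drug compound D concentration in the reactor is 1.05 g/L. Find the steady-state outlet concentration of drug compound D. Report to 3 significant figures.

V dC/dt = Q(C_in − C) − k V C.
At steady state: 0 = Q C_in − (Q + kV) C_ss, so C_ss = Q C_in/(Q + kV).
C_ss = 0.683·1.08/(0.683 + 0.0240·10.6) = 0.73764/0.93740 = 0.78690 g/L.

0.787 g/L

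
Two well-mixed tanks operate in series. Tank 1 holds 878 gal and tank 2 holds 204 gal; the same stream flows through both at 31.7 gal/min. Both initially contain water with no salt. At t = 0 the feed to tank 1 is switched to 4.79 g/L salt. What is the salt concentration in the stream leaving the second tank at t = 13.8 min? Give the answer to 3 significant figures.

Species balance on tank i: dCᵢ/dt = (Cᵢ₋₁ − Cᵢ)/τᵢ with τᵢ = Vᵢ/Q.
τ₁ = 878/31.7 = 27.697 min; τ₂ = 204/31.7 = 6.4353 min.
Solving the cascade with C₁(0)=C₂(0)=0 gives C₂(t) = C_in[1 − (τ₁ e^(−t/τ₁) − τ₂ e^(−t/τ₂))/(τ₁ − τ₂)].
At t = 13.8: e^(−t/τ₁) = 0.60760, e^(−t/τ₂) = 0.11714.
C₂ = 4.79·[1 − (27.697·0.60760 − 6.4353·0.11714)/(21.262)] = 4.79·0.24396 = 1.1686 g/L.

1.17 g/L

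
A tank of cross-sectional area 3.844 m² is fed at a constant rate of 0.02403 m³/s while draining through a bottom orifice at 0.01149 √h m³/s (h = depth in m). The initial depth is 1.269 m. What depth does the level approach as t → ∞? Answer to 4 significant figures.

Level balance: A dh/dt = 0.02403 − 0.01149 √h. Setting dh/dt = 0:
Q_in = 0.01149 √h_ss ⇒ √h_ss = 0.02403/0.01149 = 2.09138.
h_ss = 2.09138² = 4.37389 m. (Since h₀ = 1.269 m < h_ss, the level will rise toward this value.)

4.374 m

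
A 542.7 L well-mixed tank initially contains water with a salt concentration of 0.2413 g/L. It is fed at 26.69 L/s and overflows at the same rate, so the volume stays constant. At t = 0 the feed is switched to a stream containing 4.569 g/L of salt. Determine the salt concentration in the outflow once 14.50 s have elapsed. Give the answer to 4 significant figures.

2.448 g/L

Transient balance on the dissolved component: V dC/dt = Q(C_in − C).
So dC/dt = (C_in − C)/τ with τ = V/Q = 542.7/26.69 = 20.3335 s.
Solution: C(t) = C_in + (C₀ − C_in) e^(−t/τ).
C(14.50) = 4.569 + (0.2413 − 4.569)·e^(−14.50/20.3335) = 4.569 + (-4.32770)·0.490117 = 2.44792 g/L.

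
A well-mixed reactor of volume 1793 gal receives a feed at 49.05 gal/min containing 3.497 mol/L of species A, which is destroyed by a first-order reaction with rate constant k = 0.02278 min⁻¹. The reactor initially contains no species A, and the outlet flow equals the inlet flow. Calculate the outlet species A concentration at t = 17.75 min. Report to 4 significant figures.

1.124 mol/L

V dC/dt = Q(C_in − C) − k V C.
This is linear with rate a = Q/V + k = 0.0501364 min⁻¹.
C_ss = Q C_in/(Q + kV) = 1.90810 mol/L; C(t) = C_ss + (C₀ − C_ss) e^(−a t).
C(17.75) = 1.90810 + (-1.90810)·e^(−0.0501364·17.75) = 1.90810 + (-1.90810)·0.410688 = 1.12447 mol/L.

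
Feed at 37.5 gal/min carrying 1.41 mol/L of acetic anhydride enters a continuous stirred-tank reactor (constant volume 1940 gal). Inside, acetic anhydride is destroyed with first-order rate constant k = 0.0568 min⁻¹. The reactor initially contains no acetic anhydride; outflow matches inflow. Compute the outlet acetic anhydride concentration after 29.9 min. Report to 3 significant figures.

0.321 mol/L

Accumulation = in − out − consumed: V dC/dt = Q C_in − Q C − k V C.
dC/dt = (Q/V) C_in − (Q/V + k) C; effective rate a = Q/V + k = 0.019330 + 0.0568 = 0.076130 min⁻¹.
C_ss = Q C_in/(Q + kV) = 0.35801 mol/L; C(t) = C_ss + (C₀ − C_ss) e^(−a t).
C(29.9) = 0.35801 + (-0.35801)·e^(−0.076130·29.9) = 0.35801 + (-0.35801)·0.10267 = 0.32125 mol/L.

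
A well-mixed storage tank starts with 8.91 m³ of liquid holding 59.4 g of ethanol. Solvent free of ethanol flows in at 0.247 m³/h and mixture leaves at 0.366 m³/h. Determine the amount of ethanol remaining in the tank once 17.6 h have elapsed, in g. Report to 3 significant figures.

Total volume: dV/dt = Q_in − Q_out = -0.11900 m³/h, so V(t) = 8.91 − 0.11900 t and V(17.6) = 6.8156 m³.
Species balance (pure solvent in): dm/dt = −Q_out · m/V(t).
Separate: dm/m = −Q_out dt/V(t) ⇒ ln(m/m₀) = −(Q_out/(Q_in−Q_out)) ln(V/V₀).
m = m₀ (V₀/V)^(Q_out/(Q_in−Q_out)) = 59.4 × (8.91/6.8156)^(-3.0756) = 26.053 g.

26.1 g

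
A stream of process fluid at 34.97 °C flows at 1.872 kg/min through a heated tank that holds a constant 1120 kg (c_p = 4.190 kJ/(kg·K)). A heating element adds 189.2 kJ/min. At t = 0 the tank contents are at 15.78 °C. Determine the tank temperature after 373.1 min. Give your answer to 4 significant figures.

M c_p dT/dt = ṁ c_p (T_in − T) + Q̇.
Rearrange: dT/dt = (T_ss − T)/τ with τ = M/ṁ = 598.291 min and T_ss = T_in + Q̇/(ṁ c_p) = 59.0913 °C.
This is linear first-order; T(t) = T_ss + (T₀ − T_ss) e^(−t/τ).
T(373.1) = 59.0913 + (-43.3113)·e^(−373.1/598.291) = 59.0913 + (-43.3113)·0.536006 = 35.8762 °C.

35.88 °C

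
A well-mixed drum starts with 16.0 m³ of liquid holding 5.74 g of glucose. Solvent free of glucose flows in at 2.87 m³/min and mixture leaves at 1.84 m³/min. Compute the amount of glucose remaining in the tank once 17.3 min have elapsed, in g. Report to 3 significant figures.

Total volume: dV/dt = Q_in − Q_out = 1.0300 m³/min, so V(t) = 16.0 + 1.0300 t and V(17.3) = 33.819 m³.
Solute balance: dm/dt = 0 − Q_out C = −Q_out m/V(t).
Separate: dm/m = −Q_out dt/V(t) ⇒ ln(m/m₀) = −(Q_out/(Q_in−Q_out)) ln(V/V₀).
m = m₀ (V₀/V)^(Q_out/(Q_in−Q_out)) = 5.74 × (16.0/33.819)^(1.7864) = 1.5075 g.

1.51 g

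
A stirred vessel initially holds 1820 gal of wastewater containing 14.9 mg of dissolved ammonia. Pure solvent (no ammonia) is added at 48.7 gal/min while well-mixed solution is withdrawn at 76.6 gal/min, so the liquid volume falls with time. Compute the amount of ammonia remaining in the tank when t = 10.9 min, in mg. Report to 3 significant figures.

Total volume: dV/dt = Q_in − Q_out = -27.900 gal/min, so V(t) = 1820 − 27.900 t and V(10.9) = 1515.9 gal.
No ammonia enters, so dm/dt = −Q_out · (m/V).
dm/m = −Q_out dt/(V₀ − 27.900 t); integrating gives ln(m/m₀) = −(Q_out/(Q_in−Q_out)) ln(V/V₀).
m = m₀ (V₀/V)^(Q_out/(Q_in−Q_out)) = 14.9 × (1820/1515.9)^(-2.7455) = 9.0195 mg.

9.02 mg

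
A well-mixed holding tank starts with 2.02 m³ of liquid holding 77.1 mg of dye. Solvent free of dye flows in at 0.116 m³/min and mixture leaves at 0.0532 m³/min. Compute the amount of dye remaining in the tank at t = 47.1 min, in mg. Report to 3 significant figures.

Let m(t) be the amount of dye. Volume: V(t) = V₀ + (Q_in − Q_out) t = 2.02 + 0.062800 t; V(47.1) = 4.9779 m³.
No dye enters, so dm/dt = −Q_out · (m/V).
dm/m = −Q_out dt/(V₀ + 0.062800 t); integrating gives ln(m/m₀) = −(Q_out/(Q_in−Q_out)) ln(V/V₀).
m = m₀ (V₀/V)^(Q_out/(Q_in−Q_out)) = 77.1 × (2.02/4.9779)^(0.84713) = 35.912 mg.

35.9 mg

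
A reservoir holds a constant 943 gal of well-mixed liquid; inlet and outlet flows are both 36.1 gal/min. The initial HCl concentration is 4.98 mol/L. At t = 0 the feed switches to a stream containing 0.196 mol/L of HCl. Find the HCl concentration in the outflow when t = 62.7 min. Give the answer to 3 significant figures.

Mass balance on the solute (V constant): V dC/dt = Q(C_in − C).
Rewrite as dC/dt + C/τ = C_in/τ, τ = V/Q = 26.122 min.
C approaches C_in exponentially: C(t) = C_in + (C₀ − C_in) e^(−t/τ).
C(62.7) = 0.196 + (4.98 − 0.196)·e^(−62.7/26.122) = 0.196 + (4.7840)·0.090692 = 0.62987 mol/L.

0.630 mol/L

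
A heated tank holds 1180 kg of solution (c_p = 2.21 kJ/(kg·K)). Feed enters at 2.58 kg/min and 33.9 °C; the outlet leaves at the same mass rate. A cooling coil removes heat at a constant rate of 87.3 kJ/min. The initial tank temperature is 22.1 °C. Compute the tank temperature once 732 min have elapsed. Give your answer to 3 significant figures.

19.3 °C

M c_p dT/dt = ṁ c_p (T_in − T) − Q̇.
τ = M/ṁ = 457.36 min; T_ss = T_in − Q̇/(ṁ c_p) = 33.9 − 87.3/(2.58·2.21) = 18.589 °C.
Solution: T(t) = T_ss + (T₀ − T_ss) e^(−t/τ).
T(732) = 18.589 + (3.5110)·e^(−732/457.36) = 18.589 + (3.5110)·0.20180 = 19.298 °C.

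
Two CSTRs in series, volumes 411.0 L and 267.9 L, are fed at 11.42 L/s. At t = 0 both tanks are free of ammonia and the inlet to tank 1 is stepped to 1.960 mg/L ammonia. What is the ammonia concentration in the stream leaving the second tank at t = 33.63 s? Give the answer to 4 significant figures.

Time constants: τᵢ = Vᵢ/Q for each well-mixed tank.
τ₁ = 411.0/11.42 = 35.9895 s; τ₂ = 267.9/11.42 = 23.4588 s.
Solving the cascade with C₁(0)=C₂(0)=0 gives C₂(t) = C_in[1 − (τ₁ e^(−t/τ₁) − τ₂ e^(−t/τ₂))/(τ₁ − τ₂)].
At t = 33.63: e^(−t/τ₁) = 0.392806, e^(−t/τ₂) = 0.238455.
C₂ = 1.960·[1 − (35.9895·0.392806 − 23.4588·0.238455)/(12.5306)] = 1.960·0.318231 = 0.623733 mg/L.

0.6237 mg/L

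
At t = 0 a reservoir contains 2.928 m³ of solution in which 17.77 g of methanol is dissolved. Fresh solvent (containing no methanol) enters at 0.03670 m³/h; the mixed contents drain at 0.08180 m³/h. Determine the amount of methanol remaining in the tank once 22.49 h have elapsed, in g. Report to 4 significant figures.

Let m(t) be the amount of methanol. Volume: V(t) = V₀ + (Q_in − Q_out) t = 2.928 − 0.0451000 t; V(22.49) = 1.91370 m³.
Solute balance: dm/dt = 0 − Q_out C = −Q_out m/V(t).
Separate: dm/m = −Q_out dt/V(t) ⇒ ln(m/m₀) = −(Q_out/(Q_in−Q_out)) ln(V/V₀).
m = m₀ (V₀/V)^(Q_out/(Q_in−Q_out)) = 17.77 × (2.928/1.91370)^(-1.81375) = 8.21663 g.

8.217 g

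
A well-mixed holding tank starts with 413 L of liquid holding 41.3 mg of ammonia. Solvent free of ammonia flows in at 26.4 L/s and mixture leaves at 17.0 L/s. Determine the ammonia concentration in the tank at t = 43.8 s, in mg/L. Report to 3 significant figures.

0.0143 mg/L

Let m(t) be the amount of ammonia. Volume: V(t) = V₀ + (Q_in − Q_out) t = 413 + 9.4000 t; V(43.8) = 824.72 L.
No ammonia enters, so dm/dt = −Q_out · (m/V).
Separate: dm/m = −Q_out dt/V(t) ⇒ ln(m/m₀) = −(Q_out/(Q_in−Q_out)) ln(V/V₀).
m = m₀ (V₀/V)^(Q_out/(Q_in−Q_out)) = 41.3 × (413/824.72)^(1.8085) = 11.824 mg.
C = m/V = 11.824/824.72 = 0.014337 mg/L.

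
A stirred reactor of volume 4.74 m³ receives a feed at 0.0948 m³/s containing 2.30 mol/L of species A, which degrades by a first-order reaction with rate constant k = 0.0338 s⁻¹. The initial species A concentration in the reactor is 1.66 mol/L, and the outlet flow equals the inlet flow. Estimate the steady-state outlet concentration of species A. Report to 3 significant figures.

0.855 mol/L

V dC/dt = Q(C_in − C) − k V C.
Steady state (dC/dt = 0): C_ss = Q C_in/(Q + kV) = C_in/(1 + kV/Q).
C_ss = 0.0948·2.30/(0.0948 + 0.0338·4.74) = 0.21804/0.25501 = 0.85502 mol/L.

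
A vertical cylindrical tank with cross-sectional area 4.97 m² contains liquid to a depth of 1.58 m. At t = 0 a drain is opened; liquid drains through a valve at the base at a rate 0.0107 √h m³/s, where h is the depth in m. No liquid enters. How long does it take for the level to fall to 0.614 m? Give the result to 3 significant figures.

With no inflow, A dh/dt = −0.0107 √h.
∫ h^(−1/2) dh = −(0.0107/A) ∫ dt, giving 2√h = 2√h₀ − (0.0107/A) t.
t = 2A(√h₀ − √h)/0.0107 = 2·4.97·(√1.58 − √0.614)/0.0107
  = 9.9400 × (1.2570 − 0.78358) / 0.0107 = 439.77 s.

440 s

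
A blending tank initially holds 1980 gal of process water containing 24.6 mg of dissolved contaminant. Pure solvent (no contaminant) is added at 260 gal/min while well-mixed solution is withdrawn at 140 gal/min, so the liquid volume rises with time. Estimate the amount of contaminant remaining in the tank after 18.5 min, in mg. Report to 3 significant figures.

Let m(t) be the amount of contaminant. Volume: V(t) = V₀ + (Q_in − Q_out) t = 1980 + 120.00 t; V(18.5) = 4200.0 gal.
Species balance (pure solvent in): dm/dt = −Q_out · m/V(t).
Separate: dm/m = −Q_out dt/V(t) ⇒ ln(m/m₀) = −(Q_out/(Q_in−Q_out)) ln(V/V₀).
m = m₀ (V₀/V)^(Q_out/(Q_in−Q_out)) = 24.6 × (1980/4200.0)^(1.1667) = 10.231 mg.

10.2 mg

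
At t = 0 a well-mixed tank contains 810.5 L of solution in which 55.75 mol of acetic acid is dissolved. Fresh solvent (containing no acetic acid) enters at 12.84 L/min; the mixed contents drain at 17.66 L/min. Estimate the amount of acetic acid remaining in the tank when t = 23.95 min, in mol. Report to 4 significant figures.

31.75 mol

Let m(t) be the amount of acetic acid. Volume: V(t) = V₀ + (Q_in − Q_out) t = 810.5 − 4.82000 t; V(23.95) = 695.061 L.
Solute balance: dm/dt = 0 − Q_out C = −Q_out m/V(t).
dm/m = −Q_out dt/(V₀ − 4.82000 t); integrating gives ln(m/m₀) = −(Q_out/(Q_in−Q_out)) ln(V/V₀).
m = m₀ (V₀/V)^(Q_out/(Q_in−Q_out)) = 55.75 × (810.5/695.061)^(-3.66390) = 31.7506 mol.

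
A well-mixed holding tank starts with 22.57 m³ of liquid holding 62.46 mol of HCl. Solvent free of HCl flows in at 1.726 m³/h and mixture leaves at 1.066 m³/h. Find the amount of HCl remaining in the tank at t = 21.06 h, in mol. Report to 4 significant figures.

Total volume: dV/dt = Q_in − Q_out = 0.660000 m³/h, so V(t) = 22.57 + 0.660000 t and V(21.06) = 36.4696 m³.
Solute balance: dm/dt = 0 − Q_out C = −Q_out m/V(t).
Separate: dm/m = −Q_out dt/V(t) ⇒ ln(m/m₀) = −(Q_out/(Q_in−Q_out)) ln(V/V₀).
m = m₀ (V₀/V)^(Q_out/(Q_in−Q_out)) = 62.46 × (22.57/36.4696)^(1.61515) = 28.7743 mol.

28.77 mol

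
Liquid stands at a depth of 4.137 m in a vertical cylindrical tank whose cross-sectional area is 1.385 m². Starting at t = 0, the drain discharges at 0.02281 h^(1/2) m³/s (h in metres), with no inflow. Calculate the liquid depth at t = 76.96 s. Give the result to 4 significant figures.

1.961 m

Volume balance on the tank: A dh/dt = −0.02281 √h.
∫ h^(−1/2) dh = −(0.02281/A) ∫ dt, giving 2√h = 2√h₀ − (0.02281/A) t.
√h = √4.137 − 0.02281·76.96/(2·1.385) = 2.03396 − 0.633739 = 1.40022.
h = 1.40022² = 1.96062 m.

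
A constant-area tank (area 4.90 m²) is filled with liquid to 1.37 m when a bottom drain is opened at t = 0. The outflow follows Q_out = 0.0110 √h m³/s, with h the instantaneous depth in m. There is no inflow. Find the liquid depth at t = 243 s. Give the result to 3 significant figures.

0.806 m

Mass balance (ρ constant): A dh/dt = −0.0110 √h.
This is separable: 2 d(√h)/dt = −0.0110/A, so √h = √h₀ − (0.0110/(2A)) t.
√h = √1.37 − 0.0110·243/(2·4.90) = 1.1705 − 0.27276 = 0.89771.
h = 0.89771² = 0.80589 m.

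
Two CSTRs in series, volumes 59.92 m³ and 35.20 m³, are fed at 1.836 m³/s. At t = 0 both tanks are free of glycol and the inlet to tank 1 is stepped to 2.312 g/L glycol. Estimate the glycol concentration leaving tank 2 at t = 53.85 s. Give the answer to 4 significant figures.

Species balance on tank i: dCᵢ/dt = (Cᵢ₋₁ − Cᵢ)/τᵢ with τᵢ = Vᵢ/Q.
τ₁ = 59.92/1.836 = 32.6362 s; τ₂ = 35.20/1.836 = 19.1721 s.
Tank 1: C₁ = C_in(1 − e^(−t/τ₁)). Tank 2 (τ₁ ≠ τ₂): C₂ = C_in[1 − (τ₁ e^(−t/τ₁) − τ₂ e^(−t/τ₂))/(τ₁ − τ₂)].
At t = 53.85: e^(−t/τ₁) = 0.192048, e^(−t/τ₂) = 0.0602793.
C₂ = 2.312·[1 − (32.6362·0.192048 − 19.1721·0.0602793)/(13.4641)] = 2.312·0.620320 = 1.43418 g/L.

1.434 g/L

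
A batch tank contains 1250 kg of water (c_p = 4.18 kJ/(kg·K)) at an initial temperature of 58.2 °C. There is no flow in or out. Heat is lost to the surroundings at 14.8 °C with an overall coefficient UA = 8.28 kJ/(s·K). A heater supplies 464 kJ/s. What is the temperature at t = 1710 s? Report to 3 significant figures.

70.0 °C

Lumped-capacitance energy balance: M c_p dT/dt = UA(T_amb − T) + Q̇.
dT/dt = (T_ss − T)/τ with T_ss = T_amb + Q̇/UA = 14.8 + 464/8.28 = 70.839 °C, τ = M c_p/UA = 1250·4.18/8.28 = 631.04 s.
T approaches T_ss exponentially: T(t) = T_ss + (T₀ − T_ss) e^(−t/τ).
T(1710) = 70.839 + (-12.639)·0.066549 = 69.998 °C.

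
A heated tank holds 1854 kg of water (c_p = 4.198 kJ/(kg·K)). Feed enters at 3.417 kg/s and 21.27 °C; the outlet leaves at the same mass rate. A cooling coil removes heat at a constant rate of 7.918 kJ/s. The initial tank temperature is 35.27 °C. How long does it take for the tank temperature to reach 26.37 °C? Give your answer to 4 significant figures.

513.1 s

Energy balance: M c_p dT/dt = ṁ c_p (T_in − T) − 7.918.
τ = M/ṁ = 542.581 s; T_ss = T_in − Q̇/(ṁ c_p) = 20.7180 °C.
T(t) = T_ss + (T₀ − T_ss) e^(−t/τ). Set T = 26.37:
e^(−t/τ) = (26.37 − 20.7180)/(35.27 − 20.7180) = 0.388400
t = −542.581 · ln(0.388400) = 513.130 s.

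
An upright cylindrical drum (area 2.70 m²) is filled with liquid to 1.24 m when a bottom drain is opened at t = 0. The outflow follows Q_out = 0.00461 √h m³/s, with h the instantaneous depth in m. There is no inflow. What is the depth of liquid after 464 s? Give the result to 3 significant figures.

0.515 m

With no inflow, A dh/dt = −0.00461 √h.
This is separable: 2 d(√h)/dt = −0.00461/A, so √h = √h₀ − (0.00461/(2A)) t.
√h = √1.24 − 0.00461·464/(2·2.70) = 1.1136 − 0.39612 = 0.71743.
h = 0.71743² = 0.51471 m.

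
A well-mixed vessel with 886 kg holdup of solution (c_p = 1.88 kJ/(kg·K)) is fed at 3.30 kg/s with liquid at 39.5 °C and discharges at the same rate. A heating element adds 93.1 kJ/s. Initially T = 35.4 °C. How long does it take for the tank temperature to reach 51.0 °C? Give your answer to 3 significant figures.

M c_p dT/dt = ṁ c_p (T_in − T) + Q̇.
τ = M/ṁ = 268.48 s; T_ss = T_in + Q̇/(ṁ c_p) = 54.506 °C.
T(t) = T_ss + (T₀ − T_ss) e^(−t/τ). Set T = 51.0:
e^(−t/τ) = (51.0 − 54.506)/(35.4 − 54.506) = 0.18352
t = −268.48 · ln(0.18352) = 455.20 s.

455 s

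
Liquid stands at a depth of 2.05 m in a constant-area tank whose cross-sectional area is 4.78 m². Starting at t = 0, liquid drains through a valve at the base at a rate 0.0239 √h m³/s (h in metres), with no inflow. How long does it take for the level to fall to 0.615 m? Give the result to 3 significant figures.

Unsteady balance on liquid volume: A dh/dt = −0.0239 √h.
Separate and integrate: 2(√h − √h₀) = −(0.0239/A) t.
t = 2A(√h₀ − √h)/0.0239 = 2·4.78·(√2.05 − √0.615)/0.0239
  = 9.5600 × (1.4318 − 0.78422) / 0.0239 = 259.03 s.

259 s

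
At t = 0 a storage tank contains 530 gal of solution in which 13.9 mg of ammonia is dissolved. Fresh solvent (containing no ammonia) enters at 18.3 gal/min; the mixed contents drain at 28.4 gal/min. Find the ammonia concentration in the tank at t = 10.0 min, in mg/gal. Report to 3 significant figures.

0.0179 mg/gal

Let m(t) be the amount of ammonia. Volume: V(t) = V₀ + (Q_in − Q_out) t = 530 − 10.100 t; V(10.0) = 429.00 gal.
No ammonia enters, so dm/dt = −Q_out · (m/V).
dm/m = −Q_out dt/(V₀ − 10.100 t); integrating gives ln(m/m₀) = −(Q_out/(Q_in−Q_out)) ln(V/V₀).
m = m₀ (V₀/V)^(Q_out/(Q_in−Q_out)) = 13.9 × (530/429.00)^(-2.8119) = 7.6706 mg.
C = m/V = 7.6706/429.00 = 0.017880 mg/gal.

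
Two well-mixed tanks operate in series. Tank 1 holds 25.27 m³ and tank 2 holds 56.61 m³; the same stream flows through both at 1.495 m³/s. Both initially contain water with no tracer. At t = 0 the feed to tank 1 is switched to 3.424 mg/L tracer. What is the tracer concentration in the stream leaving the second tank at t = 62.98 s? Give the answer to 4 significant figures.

Time constants: τᵢ = Vᵢ/Q for each well-mixed tank.
τ₁ = 25.27/1.495 = 16.9030 s; τ₂ = 56.61/1.495 = 37.8662 s.
Tank 1: C₁ = C_in(1 − e^(−t/τ₁)). Tank 2 (τ₁ ≠ τ₂): C₂ = C_in[1 − (τ₁ e^(−t/τ₁) − τ₂ e^(−t/τ₂))/(τ₁ − τ₂)].
At t = 62.98: e^(−t/τ₁) = 0.0240899, e^(−t/τ₂) = 0.189527.
C₂ = 3.424·[1 − (16.9030·0.0240899 − 37.8662·0.189527)/(-20.9632)] = 3.424·0.677078 = 2.31832 mg/L.

2.318 mg/L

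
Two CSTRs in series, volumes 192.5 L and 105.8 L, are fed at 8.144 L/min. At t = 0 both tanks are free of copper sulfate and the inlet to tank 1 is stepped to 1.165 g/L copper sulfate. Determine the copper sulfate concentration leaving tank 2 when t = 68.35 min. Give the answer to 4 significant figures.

Species balance on tank i: dCᵢ/dt = (Cᵢ₋₁ − Cᵢ)/τᵢ with τᵢ = Vᵢ/Q.
τ₁ = 192.5/8.144 = 23.6370 min; τ₂ = 105.8/8.144 = 12.9912 min.
Solving the cascade with C₁(0)=C₂(0)=0 gives C₂(t) = C_in[1 − (τ₁ e^(−t/τ₁) − τ₂ e^(−t/τ₂))/(τ₁ − τ₂)].
At t = 68.35: e^(−t/τ₁) = 0.0554847, e^(−t/τ₂) = 0.00518871.
C₂ = 1.165·[1 − (23.6370·0.0554847 − 12.9912·0.00518871)/(10.6459)] = 1.165·0.883139 = 1.02886 g/L.

1.029 g/L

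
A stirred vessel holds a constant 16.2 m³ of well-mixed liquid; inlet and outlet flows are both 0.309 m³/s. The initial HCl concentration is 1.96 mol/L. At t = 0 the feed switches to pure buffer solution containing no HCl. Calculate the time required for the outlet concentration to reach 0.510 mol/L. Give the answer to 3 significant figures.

Accumulation = in − out for the solute gives V dC/dt = Q(C_in − C), so τ = V/Q = 52.427 s.
C(t) = C_in + (C₀ − C_in) e^(−t/τ). Set C = 0.510 and solve for t:
e^(−t/τ) = (C − C_in)/(C₀ − C_in) = (0.510 − 0)/(1.96 − 0) = 0.26020
t = −τ ln(…) = 52.427 × 1.3463 = 70.582 s.

70.6 s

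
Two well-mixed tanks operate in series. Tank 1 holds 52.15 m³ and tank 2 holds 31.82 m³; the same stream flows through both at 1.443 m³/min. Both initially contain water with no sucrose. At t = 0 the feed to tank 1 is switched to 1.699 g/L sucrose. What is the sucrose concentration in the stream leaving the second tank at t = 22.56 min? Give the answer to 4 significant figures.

0.3204 g/L

Species balance on tank i: dCᵢ/dt = (Cᵢ₋₁ − Cᵢ)/τᵢ with τᵢ = Vᵢ/Q.
τ₁ = 52.15/1.443 = 36.1400 min; τ₂ = 31.82/1.443 = 22.0513 min.
Tank 1: C₁ = C_in(1 − e^(−t/τ₁)). Tank 2 (τ₁ ≠ τ₂): C₂ = C_in[1 − (τ₁ e^(−t/τ₁) − τ₂ e^(−t/τ₂))/(τ₁ − τ₂)].
At t = 22.56: e^(−t/τ₁) = 0.535669, e^(−t/τ₂) = 0.359490.
C₂ = 1.699·[1 − (36.1400·0.535669 − 22.0513·0.359490)/(14.0887)] = 1.699·0.188580 = 0.320398 g/L.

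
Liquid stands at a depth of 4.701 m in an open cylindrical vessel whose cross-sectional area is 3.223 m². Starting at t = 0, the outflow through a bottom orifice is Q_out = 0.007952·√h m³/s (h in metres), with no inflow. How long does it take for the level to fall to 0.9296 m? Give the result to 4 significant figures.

976.0 s

A dh/dt = −Q_out = −0.007952 √h.
This is separable: 2 d(√h)/dt = −0.007952/A, so √h = √h₀ − (0.007952/(2A)) t.
t = 2A(√h₀ − √h)/0.007952 = 2·3.223·(√4.701 − √0.9296)/0.007952
  = 6.44600 × (2.16818 − 0.964158) / 0.007952 = 975.996 s.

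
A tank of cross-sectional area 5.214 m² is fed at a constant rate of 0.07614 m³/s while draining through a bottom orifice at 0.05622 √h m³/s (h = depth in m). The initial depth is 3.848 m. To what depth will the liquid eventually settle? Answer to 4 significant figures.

Unsteady balance on liquid volume: A dh/dt = Q_in − 0.05622 √h. At steady state dh/dt = 0:
Q_in = 0.05622 √h_ss ⇒ √h_ss = 0.07614/0.05622 = 1.35432.
h_ss = 1.35432² = 1.83419 m. (Since h₀ = 3.848 m > h_ss, the level will fall toward this value.)

1.834 m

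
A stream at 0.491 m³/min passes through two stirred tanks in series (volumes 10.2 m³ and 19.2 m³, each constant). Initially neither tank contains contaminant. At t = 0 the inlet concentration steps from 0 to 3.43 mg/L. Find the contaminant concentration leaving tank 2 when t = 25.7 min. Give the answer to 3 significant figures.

Time constants: τᵢ = Vᵢ/Q for each well-mixed tank.
τ₁ = 10.2/0.491 = 20.774 min; τ₂ = 19.2/0.491 = 39.104 min.
Tank 1: C₁ = C_in(1 − e^(−t/τ₁)). Tank 2 (τ₁ ≠ τ₂): C₂ = C_in[1 − (τ₁ e^(−t/τ₁) − τ₂ e^(−t/τ₂))/(τ₁ − τ₂)].
At t = 25.7: e^(−t/τ₁) = 0.29022, e^(−t/τ₂) = 0.51829.
C₂ = 3.43·[1 − (20.774·0.29022 − 39.104·0.51829)/(-18.330)] = 3.43·0.22323 = 0.76568 mg/L.

0.766 mg/L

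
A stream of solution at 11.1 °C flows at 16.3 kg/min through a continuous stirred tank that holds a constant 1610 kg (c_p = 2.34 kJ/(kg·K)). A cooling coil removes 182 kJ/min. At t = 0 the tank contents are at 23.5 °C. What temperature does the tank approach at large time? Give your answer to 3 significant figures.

M c_p dT/dt = ṁ c_p (T_in − T) − Q̇.
At steady state dT/dt = 0 ⇒ T_ss = T_in − Q̇/(ṁ c_p) = 11.1 − 182/(16.3·2.34) = 6.3284 °C.

6.33 °C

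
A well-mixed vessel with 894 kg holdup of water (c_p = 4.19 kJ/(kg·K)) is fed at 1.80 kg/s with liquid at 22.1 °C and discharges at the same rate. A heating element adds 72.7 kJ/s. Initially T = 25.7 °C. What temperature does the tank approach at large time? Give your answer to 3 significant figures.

31.7 °C

Energy balance: M c_p dT/dt = ṁ c_p (T_in − T) + 72.7.
At steady state dT/dt = 0 ⇒ T_ss = T_in + Q̇/(ṁ c_p) = 22.1 + 72.7/(1.80·4.19) = 31.739 °C.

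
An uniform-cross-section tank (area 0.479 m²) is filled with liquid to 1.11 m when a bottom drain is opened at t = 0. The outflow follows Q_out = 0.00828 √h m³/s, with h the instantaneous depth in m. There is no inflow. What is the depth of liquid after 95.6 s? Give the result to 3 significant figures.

With no inflow, A dh/dt = −0.00828 √h.
Separate and integrate: 2(√h − √h₀) = −(0.00828/A) t.
√h = √1.11 − 0.00828·95.6/(2·0.479) = 1.0536 − 0.82627 = 0.22729.
h = 0.22729² = 0.051663 m.

0.0517 m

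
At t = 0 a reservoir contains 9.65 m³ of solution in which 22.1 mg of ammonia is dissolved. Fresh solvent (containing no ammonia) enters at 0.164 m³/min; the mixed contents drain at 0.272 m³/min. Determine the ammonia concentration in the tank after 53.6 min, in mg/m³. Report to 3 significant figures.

Let m(t) be the amount of ammonia. Volume: V(t) = V₀ + (Q_in − Q_out) t = 9.65 − 0.10800 t; V(53.6) = 3.8612 m³.
Solute balance: dm/dt = 0 − Q_out C = −Q_out m/V(t).
dm/m = −Q_out dt/(V₀ − 0.10800 t); integrating gives ln(m/m₀) = −(Q_out/(Q_in−Q_out)) ln(V/V₀).
m = m₀ (V₀/V)^(Q_out/(Q_in−Q_out)) = 22.1 × (9.65/3.8612)^(-2.5185) = 2.2005 mg.
C = m/V = 2.2005/3.8612 = 0.56989 mg/m³.

0.570 mg/m³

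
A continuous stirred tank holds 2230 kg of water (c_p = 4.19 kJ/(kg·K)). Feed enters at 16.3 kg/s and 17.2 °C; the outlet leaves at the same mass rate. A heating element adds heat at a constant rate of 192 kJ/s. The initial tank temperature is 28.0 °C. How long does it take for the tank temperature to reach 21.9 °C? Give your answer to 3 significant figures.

197 s

Unsteady energy balance on the tank contents: M c_p dT/dt = ṁ c_p (T_in − T) + 192.
τ = M/ṁ = 136.81 s; T_ss = T_in + Q̇/(ṁ c_p) = 20.011 °C.
T(t) = T_ss + (T₀ − T_ss) e^(−t/τ). Set T = 21.9:
e^(−t/τ) = (21.9 − 20.011)/(28.0 − 20.011) = 0.23643
t = −136.81 · ln(0.23643) = 197.30 s.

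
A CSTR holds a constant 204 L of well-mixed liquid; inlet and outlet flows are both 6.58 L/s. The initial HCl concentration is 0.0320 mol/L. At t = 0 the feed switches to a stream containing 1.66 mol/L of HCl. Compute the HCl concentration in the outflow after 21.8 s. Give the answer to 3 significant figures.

0.854 mol/L

Unsteady species balance (constant V, well mixed): V dC/dt = Q(C_in − C).
Time constant τ = V/Q = 204/6.58 = 31.003 s.
Integrating: C(t) = C_in + (C₀ − C_in) e^(−t/τ).
C(21.8) = 1.66 + (0.0320 − 1.66)·e^(−21.8/31.003) = 1.66 + (-1.6280)·0.49502 = 0.85411 mol/L.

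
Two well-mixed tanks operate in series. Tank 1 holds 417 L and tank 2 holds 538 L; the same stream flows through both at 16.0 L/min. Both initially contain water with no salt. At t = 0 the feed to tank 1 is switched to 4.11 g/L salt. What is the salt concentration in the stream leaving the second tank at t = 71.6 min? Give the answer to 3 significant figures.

Time constants: τᵢ = Vᵢ/Q for each well-mixed tank.
τ₁ = 417/16.0 = 26.062 min; τ₂ = 538/16.0 = 33.625 min.
Tank 1: C₁ = C_in(1 − e^(−t/τ₁)). Tank 2 (τ₁ ≠ τ₂): C₂ = C_in[1 − (τ₁ e^(−t/τ₁) − τ₂ e^(−t/τ₂))/(τ₁ − τ₂)].
At t = 71.6: e^(−t/τ₁) = 0.064104, e^(−t/τ₂) = 0.11891.
C₂ = 4.11·[1 − (26.062·0.064104 − 33.625·0.11891)/(-7.5625)] = 4.11·0.69220 = 2.8450 g/L.

2.84 g/L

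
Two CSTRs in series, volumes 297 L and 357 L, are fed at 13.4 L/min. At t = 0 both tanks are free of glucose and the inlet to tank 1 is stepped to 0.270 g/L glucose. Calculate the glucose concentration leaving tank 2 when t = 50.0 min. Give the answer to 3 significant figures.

0.164 g/L

Each tank obeys Vᵢ dCᵢ/dt = Q(Cᵢ₋₁ − Cᵢ), so τᵢ = Vᵢ/Q.
τ₁ = 297/13.4 = 22.164 min; τ₂ = 357/13.4 = 26.642 min.
Solving the cascade with C₁(0)=C₂(0)=0 gives C₂(t) = C_in[1 − (τ₁ e^(−t/τ₁) − τ₂ e^(−t/τ₂))/(τ₁ − τ₂)].
At t = 50.0: e^(−t/τ₁) = 0.10478, e^(−t/τ₂) = 0.15309.
C₂ = 0.270·[1 − (22.164·0.10478 − 26.642·0.15309)/(-4.4776)] = 0.270·0.60780 = 0.16410 g/L.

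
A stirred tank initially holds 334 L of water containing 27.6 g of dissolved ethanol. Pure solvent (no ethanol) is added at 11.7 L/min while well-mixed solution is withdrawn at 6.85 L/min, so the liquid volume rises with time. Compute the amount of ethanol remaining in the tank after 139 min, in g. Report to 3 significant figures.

5.80 g

Let m(t) be the amount of ethanol. Volume: V(t) = V₀ + (Q_in − Q_out) t = 334 + 4.8500 t; V(139) = 1008.1 L.
No ethanol enters, so dm/dt = −Q_out · (m/V).
dm/m = −Q_out dt/(V₀ + 4.8500 t); integrating gives ln(m/m₀) = −(Q_out/(Q_in−Q_out)) ln(V/V₀).
m = m₀ (V₀/V)^(Q_out/(Q_in−Q_out)) = 27.6 × (334/1008.1)^(1.4124) = 5.7981 g.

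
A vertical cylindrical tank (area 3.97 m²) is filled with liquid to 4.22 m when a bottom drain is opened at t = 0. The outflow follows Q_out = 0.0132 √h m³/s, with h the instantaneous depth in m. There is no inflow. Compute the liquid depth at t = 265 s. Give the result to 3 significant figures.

With no inflow, A dh/dt = −0.0132 √h.
This is separable: 2 d(√h)/dt = −0.0132/A, so √h = √h₀ − (0.0132/(2A)) t.
√h = √4.22 − 0.0132·265/(2·3.97) = 2.0543 − 0.44055 = 1.6137.
h = 1.6137² = 2.6041 m.

2.60 m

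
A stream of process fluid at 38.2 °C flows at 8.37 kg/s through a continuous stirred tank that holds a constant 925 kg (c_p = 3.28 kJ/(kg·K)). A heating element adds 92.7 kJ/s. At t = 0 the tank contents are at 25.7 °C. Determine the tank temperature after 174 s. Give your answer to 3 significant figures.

Energy balance: M c_p dT/dt = ṁ c_p (T_in − T) + 92.7.
Rearrange: dT/dt = (T_ss − T)/τ with τ = M/ṁ = 110.51 s and T_ss = T_in + Q̇/(ṁ c_p) = 41.577 °C.
Solution: T(t) = T_ss + (T₀ − T_ss) e^(−t/τ).
T(174) = 41.577 + (-15.877)·e^(−174/110.51) = 41.577 + (-15.877)·0.20712 = 38.288 °C.

38.3 °C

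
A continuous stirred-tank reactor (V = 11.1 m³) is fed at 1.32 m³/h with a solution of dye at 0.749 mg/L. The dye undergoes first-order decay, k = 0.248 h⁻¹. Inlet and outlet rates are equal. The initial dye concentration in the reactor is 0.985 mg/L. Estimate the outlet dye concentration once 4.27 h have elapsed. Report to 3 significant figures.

Accumulation = in − out − consumed: V dC/dt = Q C_in − Q C − k V C.
This is linear with rate a = Q/V + k = 0.36692 h⁻¹.
C_ss = Q C_in/(Q + kV) = 0.24275 mg/L; C(t) = C_ss + (C₀ − C_ss) e^(−a t).
C(4.27) = 0.24275 + (0.74225)·e^(−0.36692·4.27) = 0.24275 + (0.74225)·0.20872 = 0.39768 mg/L.

0.398 mg/L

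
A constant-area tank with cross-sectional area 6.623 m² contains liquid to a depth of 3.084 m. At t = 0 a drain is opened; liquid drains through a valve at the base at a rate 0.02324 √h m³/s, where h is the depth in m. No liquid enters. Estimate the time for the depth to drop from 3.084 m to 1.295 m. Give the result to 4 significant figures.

352.3 s

With no inflow, A dh/dt = −0.02324 √h.
Separate and integrate: 2(√h − √h₀) = −(0.02324/A) t.
t = 2A(√h₀ − √h)/0.02324 = 2·6.623·(√3.084 − √1.295)/0.02324
  = 13.2460 × (1.75613 − 1.13798) / 0.02324 = 352.325 s.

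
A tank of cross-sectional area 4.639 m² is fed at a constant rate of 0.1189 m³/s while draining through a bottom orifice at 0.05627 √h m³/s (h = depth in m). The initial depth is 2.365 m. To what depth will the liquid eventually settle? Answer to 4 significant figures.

Mass balance (ρ constant): A dh/dt = Q_in − 0.05627 √h. At steady state dh/dt = 0:
Q_in = 0.05627 √h_ss ⇒ √h_ss = 0.1189/0.05627 = 2.11303.
h_ss = 2.11303² = 4.46488 m. (Since h₀ = 2.365 m < h_ss, the level will rise toward this value.)

4.465 m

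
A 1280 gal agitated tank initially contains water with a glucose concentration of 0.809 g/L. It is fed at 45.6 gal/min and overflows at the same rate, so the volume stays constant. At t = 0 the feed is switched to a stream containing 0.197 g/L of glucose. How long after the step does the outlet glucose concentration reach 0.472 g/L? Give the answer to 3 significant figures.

22.5 min

Species balance: V dC/dt = Q(C_in − C) ⇒ τ = V/Q = 28.070 min.
C(t) = C_in + (C₀ − C_in) e^(−t/τ). Set C = 0.472 and solve for t:
e^(−t/τ) = (C − C_in)/(C₀ − C_in) = (0.472 − 0.197)/(0.809 − 0.197) = 0.44935
t = −τ ln(…) = 28.070 × 0.79996 = 22.455 min.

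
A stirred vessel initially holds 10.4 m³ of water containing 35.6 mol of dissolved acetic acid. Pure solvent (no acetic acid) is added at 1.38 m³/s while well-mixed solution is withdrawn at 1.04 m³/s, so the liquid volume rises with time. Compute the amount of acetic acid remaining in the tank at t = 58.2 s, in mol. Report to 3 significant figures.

1.37 mol

Let m(t) be the amount of acetic acid. Volume: V(t) = V₀ + (Q_in − Q_out) t = 10.4 + 0.34000 t; V(58.2) = 30.188 m³.
Species balance (pure solvent in): dm/dt = −Q_out · m/V(t).
Separate: dm/m = −Q_out dt/V(t) ⇒ ln(m/m₀) = −(Q_out/(Q_in−Q_out)) ln(V/V₀).
m = m₀ (V₀/V)^(Q_out/(Q_in−Q_out)) = 35.6 × (10.4/30.188)^(3.0588) = 1.3672 mol.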